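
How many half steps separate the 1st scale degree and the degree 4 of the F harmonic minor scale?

5

The scale is F G Ab Bb C Db E.
F up to Bb is a perfect fourth — 5 semitones.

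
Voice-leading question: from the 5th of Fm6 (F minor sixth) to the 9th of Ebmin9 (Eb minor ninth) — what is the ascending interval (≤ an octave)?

Fm6 (F minor sixth) has C as its 5th, and Ebmin9 (Eb minor ninth) has F as its 9th.
Counting 4 letters and 5 half steps from C gives a perfect fourth.

perfect fourth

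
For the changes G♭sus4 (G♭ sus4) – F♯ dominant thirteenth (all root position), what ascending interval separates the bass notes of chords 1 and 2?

The roots are G♭ and F♯.
7 letter names make it a seventh; at 12 semitones (a half step wider than major) the quality is augmented.

augmented 7th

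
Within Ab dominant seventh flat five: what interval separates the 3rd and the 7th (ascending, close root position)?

Ab7b5 (Ab dominant seventh flat five) is spelled Ab–C–Ebb–Gb.
The 3rd is C and the 7th is Gb.
C up to Gb is 6 semitones, a half step narrower than a perfect fifth, so the interval is diminished.
That tritone between 3rd and 7th is what gives the dominant seventh its pull toward resolution.

diminished fifth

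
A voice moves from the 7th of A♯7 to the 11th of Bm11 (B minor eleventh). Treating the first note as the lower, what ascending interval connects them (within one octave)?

The 7th of A♯7 is G♯; the 11th of Bm11 (B minor eleventh) is E.
6 letter names make it a sixth; at 8 semitones (a half step narrower than major) the quality is minor.

minor sixth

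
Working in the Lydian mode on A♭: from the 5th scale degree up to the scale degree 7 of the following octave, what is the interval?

Spelling the Lydian mode on A♭: A♭ B♭ C D E♭ F G.
That puts E♭ below G.
Counting 10 letters and 16 half steps from E♭ gives a major tenth.

major 10th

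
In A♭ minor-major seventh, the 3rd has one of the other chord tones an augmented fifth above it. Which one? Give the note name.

G

Spelling the chord: A♭ C♭ E♭ G.
The 3rd is C♭. An augmented fifth above C♭ is G.
G is the chord's 7th.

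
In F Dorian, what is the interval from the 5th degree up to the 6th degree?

The scale runs F G A♭ B♭ C D E♭.
So we need the interval from C up to D.
Counting 2 letters and 2 half steps from C gives a major second.

M2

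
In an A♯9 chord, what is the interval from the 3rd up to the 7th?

Spelling the chord: A♯, C𝄪, E♯, G♯, B♯.
3rd = C𝄪; 7th = G♯.
5 letter names make it a fifth; at 6 semitones (a half step narrower than perfect) the quality is diminished.

diminished 5th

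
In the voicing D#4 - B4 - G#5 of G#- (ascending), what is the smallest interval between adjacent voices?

minor sixth

Adjacent intervals: D#4→B4 = minor sixth; B4→G#5 = major sixth.
The smallest is D#4 to B4, a minor sixth (8 semitones).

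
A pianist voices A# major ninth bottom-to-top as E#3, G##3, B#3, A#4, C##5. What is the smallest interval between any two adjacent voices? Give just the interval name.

minor third

Adjacent intervals: E#3→G##3 = major third; G##3→B#3 = minor third; B#3→A#4 = minor seventh; A#4→C##5 = major third.
The smallest is G##3 to B#3, a minor third (3 semitones).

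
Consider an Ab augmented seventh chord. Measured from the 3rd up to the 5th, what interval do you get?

major third

Spelling the chord: Ab–C–E–Gb.
3rd = C; 5th = E.
C up to E spans 3 letter names and 4 semitones — a major third.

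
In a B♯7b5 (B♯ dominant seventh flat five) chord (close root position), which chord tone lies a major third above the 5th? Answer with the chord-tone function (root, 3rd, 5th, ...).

Spelling the chord: B♯-D𝄪-F♯-A♯.
The 5th is F♯. A major third above F♯ is A♯.
A♯ is the chord's 7th.

7th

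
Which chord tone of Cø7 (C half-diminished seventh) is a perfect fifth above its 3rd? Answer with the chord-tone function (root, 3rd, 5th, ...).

Spelling the chord: C, Eb, Gb, Bb.
The 3rd is Eb. A perfect fifth above Eb is Bb.
Bb is the chord's 7th.

7th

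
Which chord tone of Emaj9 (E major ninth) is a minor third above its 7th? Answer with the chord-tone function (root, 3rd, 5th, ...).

9th

E major ninth is spelled E–G♯–B–D♯–F♯.
The 7th is D♯. A minor third above D♯ is F♯.
F♯ is the chord's 9th.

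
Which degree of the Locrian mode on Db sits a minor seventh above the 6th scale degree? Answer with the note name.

The scale is Db Ebb Fb Gb Abb Bbb Cb.
The 6th scale degree is Bbb; a minor seventh above that is Abb — scale degree 5.

Abb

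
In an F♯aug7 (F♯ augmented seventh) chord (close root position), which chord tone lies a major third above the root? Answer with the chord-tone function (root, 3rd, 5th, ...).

3rd

F♯+7 (F♯ augmented seventh): F♯, A♯, C𝄪, E.
The root is F♯. A major third above F♯ is A♯.
A♯ is the chord's 3rd.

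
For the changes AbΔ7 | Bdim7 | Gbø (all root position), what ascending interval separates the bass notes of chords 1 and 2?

The roots are Ab and B.
2 letter names make it a second; at 3 semitones (a half step wider than major) the quality is augmented.

augmented second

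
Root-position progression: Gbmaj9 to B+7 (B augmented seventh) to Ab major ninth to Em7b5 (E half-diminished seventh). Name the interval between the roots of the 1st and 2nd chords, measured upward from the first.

The roots are Gb and B.
From Gb to B: 5 semitones over a third = augmented.

augmented third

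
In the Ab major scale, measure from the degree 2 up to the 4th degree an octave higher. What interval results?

m10

The scale runs Ab Bb C Db Eb F G.
The degree 2 is Bb and the 4th scale degree (up an octave) is Db.
10 letter names make it a tenth; at 15 semitones (a half step narrower than major) the quality is minor.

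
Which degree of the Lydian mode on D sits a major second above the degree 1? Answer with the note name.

E

The scale is D E F# G# A B C#.
The degree 1 is D; a major second above that is E — scale degree 2.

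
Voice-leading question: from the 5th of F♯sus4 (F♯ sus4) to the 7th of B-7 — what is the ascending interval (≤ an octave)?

F♯sus4 (F♯ sus4) has C♯ as its 5th, and B-7 has A as its 7th.
C♯ up to A is 8 semitones, a half step narrower than a major sixth, so the interval is minor.

minor 6th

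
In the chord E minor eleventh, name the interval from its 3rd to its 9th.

major 7th

E minor eleventh: E G B D F♯ A.
That puts G below F♯.
Counting 7 letters and 11 half steps from G gives a major seventh.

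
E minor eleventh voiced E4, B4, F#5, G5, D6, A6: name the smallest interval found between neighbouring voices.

Adjacent intervals: E4→B4 = perfect fifth; B4→F#5 = perfect fifth; F#5→G5 = minor second; G5→D6 = perfect fifth; D6→A6 = perfect fifth.
The smallest is F#5 to G5, a minor second (1 semitone).

m2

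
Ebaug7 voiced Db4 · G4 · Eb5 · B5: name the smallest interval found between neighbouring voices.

augmented fourth

Adjacent intervals: Db4→G4 = augmented fourth; G4→Eb5 = minor sixth; Eb5→B5 = augmented fifth.
The smallest is Db4 to G4, an augmented fourth (6 semitones).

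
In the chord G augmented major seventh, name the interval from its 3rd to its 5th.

Gmaj7#5 is spelled G-B-D#-F#.
3rd = B; 5th = D#.
B up to D# spans 3 letter names and 4 semitones — a major third.

major third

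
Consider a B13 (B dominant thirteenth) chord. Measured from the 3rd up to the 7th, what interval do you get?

The chord tones of B dominant thirteenth are B, D#, F#, A, C#, G#.
The 3rd is D# and the 7th is A.
5 letter names make it a fifth; at 6 semitones (a half step narrower than perfect) the quality is diminished.

diminished fifth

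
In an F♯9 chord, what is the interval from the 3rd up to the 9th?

F♯9 (F♯ dominant ninth) is spelled F♯ A♯ C♯ E G♯.
The 3rd is A♯ and the 9th is G♯.
A♯ up to G♯ is 10 semitones, a half step narrower than a major seventh, so the interval is minor.

minor seventh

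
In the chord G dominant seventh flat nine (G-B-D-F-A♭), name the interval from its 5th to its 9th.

That puts D below A♭.
5 letter names make it a fifth; at 6 semitones (a half step narrower than perfect) the quality is diminished.

diminished fifth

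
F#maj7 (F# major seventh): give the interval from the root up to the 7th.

M7

F# major seventh is spelled F# A# C# E#.
The root is F# and the 7th is E#.
From F# to E# is 11 semitones, exactly the major seventh.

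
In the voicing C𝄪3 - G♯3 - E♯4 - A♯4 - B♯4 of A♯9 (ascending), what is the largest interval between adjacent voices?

Adjacent intervals: C𝄪3→G♯3 = diminished fifth; G♯3→E♯4 = major sixth; E♯4→A♯4 = perfect fourth; A♯4→B♯4 = major second.
The largest is G♯3 to E♯4, a major sixth (9 semitones).

major sixth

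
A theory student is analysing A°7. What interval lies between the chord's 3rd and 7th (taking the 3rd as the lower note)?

d5

The chord tones of Adim7 are A–C–Eb–Gb.
So we need the interval from C up to Gb.
C up to Gb is 6 semitones, a half step narrower than a perfect fifth, so the interval is diminished.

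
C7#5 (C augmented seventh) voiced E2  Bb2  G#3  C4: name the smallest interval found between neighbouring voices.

Adjacent intervals: E2→Bb2 = diminished fifth; Bb2→G#3 = augmented sixth; G#3→C4 = diminished fourth.
The smallest is G#3 to C4, a diminished fourth (4 semitones).

d4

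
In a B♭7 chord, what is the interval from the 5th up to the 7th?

minor third

B♭7 is spelled B♭–D–F–A♭.
The 5th is F and the 7th is A♭.
3 letter names make it a third; at 3 semitones (a half step narrower than major) the quality is minor.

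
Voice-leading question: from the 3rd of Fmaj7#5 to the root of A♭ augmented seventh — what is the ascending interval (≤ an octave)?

diminished octave

The 3rd of Fmaj7#5 is A; the root of A♭ augmented seventh is A♭.
From A to A♭: 11 semitones over an octave = diminished.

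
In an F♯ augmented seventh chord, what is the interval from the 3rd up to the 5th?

major third

The chord tones of F♯7#5 are F♯–A♯–C𝄪–E.
So we need the interval from A♯ up to C𝄪.
Counting 3 letters and 4 half steps from A♯ gives a major third.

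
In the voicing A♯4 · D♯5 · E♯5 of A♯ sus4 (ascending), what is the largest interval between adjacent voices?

perfect fourth

Adjacent intervals: A♯4→D♯5 = perfect fourth; D♯5→E♯5 = major second.
The largest is A♯4 to D♯5, a perfect fourth (5 semitones).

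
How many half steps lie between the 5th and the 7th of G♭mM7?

4

The chord tones of G♭mM7 are G♭, B𝄫, D♭, F.
D♭ to F is a major third: 4 semitones.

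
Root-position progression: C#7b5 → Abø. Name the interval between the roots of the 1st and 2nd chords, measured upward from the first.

diminished sixth

The roots are C# and Ab.
6 letter names make it a sixth; at 7 semitones (a whole step narrower than major) the quality is diminished.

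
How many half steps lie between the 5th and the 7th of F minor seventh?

F-7 (F minor seventh) is spelled F Ab C Eb.
C to Eb is a minor third: 3 semitones.

3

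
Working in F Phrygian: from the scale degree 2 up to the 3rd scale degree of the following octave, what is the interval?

Spelling F Phrygian: F G♭ A♭ B♭ C D♭ E♭.
The scale degree 2 is G♭ and the 3rd scale degree (up an octave) is A♭.
Counting 9 letters and 14 half steps from G♭ gives a major ninth.

major ninth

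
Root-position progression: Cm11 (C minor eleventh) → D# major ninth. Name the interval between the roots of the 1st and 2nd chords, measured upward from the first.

The roots are C and D#.
C up to D# is 3 semitones, a half step wider than a major second, so the interval is augmented.

augmented 2nd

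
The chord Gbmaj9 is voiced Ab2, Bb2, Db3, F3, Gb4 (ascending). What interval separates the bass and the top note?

m14

The outer voices are Ab2 and Gb4.
From Ab to Gb: 22 semitones over a fourteenth = minor.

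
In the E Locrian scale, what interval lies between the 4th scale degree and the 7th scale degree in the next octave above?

perfect 11th

Spelling the E Locrian scale: E F G A B♭ C D.
So we need the interval from A up to D.
From A to D is 17 semitones, exactly the perfect eleventh.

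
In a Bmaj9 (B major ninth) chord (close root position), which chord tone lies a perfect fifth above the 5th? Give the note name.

Bmaj9 is spelled B–D#–F#–A#–C#.
The 5th is F#. A perfect fifth above F# is C#.
C# is the chord's 9th.

C#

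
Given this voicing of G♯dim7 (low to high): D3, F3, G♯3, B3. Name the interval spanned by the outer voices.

The outer voices are D3 and B3.
From D to B is 9 semitones, exactly the major sixth.

major 6th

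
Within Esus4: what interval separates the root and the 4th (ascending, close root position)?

perfect fourth

Esus4: E–A–B.
That puts E below A.
From E to A is 5 semitones, exactly the perfect fourth.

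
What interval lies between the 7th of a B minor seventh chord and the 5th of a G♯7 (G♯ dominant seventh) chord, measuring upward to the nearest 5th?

A4

B minor seventh has A as its 7th, and G♯7 (G♯ dominant seventh) has D♯ as its 5th.
From A to D♯: 6 semitones over a fourth = augmented.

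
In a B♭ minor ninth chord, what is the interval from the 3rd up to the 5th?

Spelling the chord: B♭, D♭, F, A♭, C.
The 3rd is D♭ and the 5th is F.
D♭ up to F spans 3 letter names and 4 semitones — a major third.

major third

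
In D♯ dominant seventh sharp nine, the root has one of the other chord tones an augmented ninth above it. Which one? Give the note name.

The chord tones of D♯7#9 (D♯ dominant seventh sharp nine) are D♯-F𝄪-A♯-C♯-E𝄪.
The root is D♯. An augmented ninth above D♯ is E𝄪.
E𝄪 is the chord's 9th.

E##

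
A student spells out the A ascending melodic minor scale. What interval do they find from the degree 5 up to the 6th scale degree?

A melodic minor: A B C D E F♯ G♯.
Degree 5 = E; 6th degree = F♯.
E up to F♯ spans 2 letter names and 2 semitones — a major second.

major 2nd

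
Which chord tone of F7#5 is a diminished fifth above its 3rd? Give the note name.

Eb

F7#5: F–A–C#–Eb.
The 3rd is A. A diminished fifth above A is Eb.
Eb is the chord's 7th.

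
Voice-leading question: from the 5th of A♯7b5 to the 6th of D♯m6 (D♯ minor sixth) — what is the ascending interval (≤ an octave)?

A5

The 5th of A♯7b5 is E; the 6th of D♯m6 (D♯ minor sixth) is B♯.
E up to B♯ is 8 semitones, a half step wider than a perfect fifth, so the interval is augmented.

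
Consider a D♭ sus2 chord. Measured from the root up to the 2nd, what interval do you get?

D♭sus2: D♭, E♭, A♭.
That puts D♭ below E♭.
D♭ up to E♭ spans 2 letter names and 2 semitones — a major second.

major 2nd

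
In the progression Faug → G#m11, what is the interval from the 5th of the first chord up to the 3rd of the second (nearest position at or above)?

minor 7th

The 5th of Faug is C#; the 3rd of G#m11 is B.
7 letter names make it a seventh; at 10 semitones (a half step narrower than major) the quality is minor.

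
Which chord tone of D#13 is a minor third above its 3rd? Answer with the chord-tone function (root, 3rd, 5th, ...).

5th

D#13: D#-F##-A#-C#-E#-B#.
The 3rd is F##. A minor third above F## is A#.
A# is the chord's 5th.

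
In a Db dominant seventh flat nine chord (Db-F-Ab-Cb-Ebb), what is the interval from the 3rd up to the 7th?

The 3rd is F and the 7th is Cb.
From F to Cb: 6 semitones over a fifth = diminished.

diminished fifth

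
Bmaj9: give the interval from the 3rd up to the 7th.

perfect 5th

Spelling the chord: B–D#–F#–A#–C#.
That puts D# below A#.
D# up to A# spans 5 letter names and 7 semitones — a perfect fifth.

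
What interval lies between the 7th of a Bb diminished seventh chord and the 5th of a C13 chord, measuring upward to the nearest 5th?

The 7th of Bb diminished seventh is Abb; the 5th of C13 is G.
7 letter names make it a seventh; at 12 semitones (a half step wider than major) the quality is augmented.

augmented 7th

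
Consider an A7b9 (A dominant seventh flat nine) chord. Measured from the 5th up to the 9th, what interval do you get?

diminished fifth

The chord tones of A7b9 are A C# E G Bb.
5th = E; 9th = Bb.
E up to Bb is 6 semitones, a half step narrower than a perfect fifth, so the interval is diminished.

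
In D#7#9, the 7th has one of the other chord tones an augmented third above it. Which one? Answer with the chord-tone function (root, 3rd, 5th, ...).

9th

Spelling the chord: D#–F##–A#–C#–E##.
The 7th is C#. An augmented third above C# is E##.
E## is the chord's 9th.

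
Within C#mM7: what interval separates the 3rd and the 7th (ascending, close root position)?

C#mM7 is spelled C#, E, G#, B#.
3rd = E; 7th = B#.
5 letter names make it a fifth; at 8 semitones (a half step wider than perfect) the quality is augmented.

augmented fifth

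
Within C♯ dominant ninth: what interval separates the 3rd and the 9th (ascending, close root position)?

The chord tones of C♯9 are C♯-E♯-G♯-B-D♯.
3rd = E♯; 9th = D♯.
From E♯ to D♯: 10 semitones over a seventh = minor.

m7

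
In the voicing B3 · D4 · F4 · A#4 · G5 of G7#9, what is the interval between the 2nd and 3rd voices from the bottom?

Those voices are D4 and F4.
3 letter names make it a third; at 3 semitones (a half step narrower than major) the quality is minor.

minor 3rd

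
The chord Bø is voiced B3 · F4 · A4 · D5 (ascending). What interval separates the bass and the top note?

The outer voices are B3 and D5.
B up to D is 15 semitones, a half step narrower than a major tenth, so the interval is minor.

minor 10th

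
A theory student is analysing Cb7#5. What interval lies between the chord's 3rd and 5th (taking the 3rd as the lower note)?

M3

Spelling the chord: Cb-Eb-G-Bbb.
That puts Eb below G.
From Eb to G is 4 semitones, exactly the major third.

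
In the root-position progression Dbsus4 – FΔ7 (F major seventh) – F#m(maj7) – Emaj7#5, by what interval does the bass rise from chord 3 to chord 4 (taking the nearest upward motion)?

m7

The roots are F# and E.
From F# to E: 10 semitones over a seventh = minor.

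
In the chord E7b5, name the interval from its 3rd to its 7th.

diminished fifth

The chord tones of E7b5 are E, G#, Bb, D.
3rd = G#; 7th = D.
5 letter names make it a fifth; at 6 semitones (a half step narrower than perfect) the quality is diminished.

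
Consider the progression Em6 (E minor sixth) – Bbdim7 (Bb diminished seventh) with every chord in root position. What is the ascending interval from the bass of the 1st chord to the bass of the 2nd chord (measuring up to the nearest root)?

The roots are E and Bb.
From E to Bb: 6 semitones over a fifth = diminished.

diminished 5th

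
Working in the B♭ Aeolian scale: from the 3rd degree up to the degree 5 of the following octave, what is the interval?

major tenth

The scale runs B♭ C D♭ E♭ F G♭ A♭.
3rd degree = D♭; scale degree 5 (up an octave) = F.
From D♭ to F is 16 semitones, exactly the major tenth.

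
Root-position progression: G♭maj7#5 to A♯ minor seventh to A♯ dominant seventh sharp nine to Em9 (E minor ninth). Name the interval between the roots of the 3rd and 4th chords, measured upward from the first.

The roots are A♯ and E.
From A♯ to E: 6 semitones over a fifth = diminished.

diminished 5th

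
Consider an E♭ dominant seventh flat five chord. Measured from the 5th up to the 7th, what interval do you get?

The chord tones of E♭7b5 (E♭ dominant seventh flat five) are E♭–G–B𝄫–D♭.
5th = B𝄫; 7th = D♭.
B𝄫 up to D♭ spans 3 letter names and 4 semitones — a major third.

major 3rd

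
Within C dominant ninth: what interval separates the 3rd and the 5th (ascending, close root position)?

minor 3rd

C9: C–E–G–B♭–D.
The 3rd is E and the 5th is G.
3 letter names make it a third; at 3 semitones (a half step narrower than major) the quality is minor.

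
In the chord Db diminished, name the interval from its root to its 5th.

Dbdim is spelled Db, Fb, Abb.
Root = Db; 5th = Abb.
From Db to Abb: 6 semitones over a fifth = diminished.

diminished 5th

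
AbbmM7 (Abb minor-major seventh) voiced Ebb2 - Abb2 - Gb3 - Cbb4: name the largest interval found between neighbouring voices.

major seventh

Adjacent intervals: Ebb2→Abb2 = perfect fourth; Abb2→Gb3 = major seventh; Gb3→Cbb4 = diminished fourth.
The largest is Abb2 to Gb3, a major seventh (11 semitones).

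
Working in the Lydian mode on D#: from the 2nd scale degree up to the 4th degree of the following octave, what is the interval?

major 10th

Spelling the Lydian mode on D#: D# E# F## G## A# B# C##.
The 2nd scale degree is E# and the scale degree 4 (up an octave) is G##.
Counting 10 letters and 16 half steps from E# gives a major tenth.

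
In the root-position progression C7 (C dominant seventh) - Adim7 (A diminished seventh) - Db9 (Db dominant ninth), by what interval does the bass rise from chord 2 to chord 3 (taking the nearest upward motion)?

The roots are A and Db.
4 letter names make it a fourth; at 4 semitones (a half step narrower than perfect) the quality is diminished.

diminished 4th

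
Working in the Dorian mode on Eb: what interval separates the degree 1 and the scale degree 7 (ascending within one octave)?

The scale runs Eb F Gb Ab Bb C Db.
That puts Eb below Db.
Eb up to Db is 10 semitones, a half step narrower than a major seventh, so the interval is minor.

minor seventh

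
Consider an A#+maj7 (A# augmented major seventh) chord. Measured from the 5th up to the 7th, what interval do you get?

Spelling the chord: A#–C##–E##–G##.
So we need the interval from E## up to G##.
From E## to G##: 3 semitones over a third = minor.

minor third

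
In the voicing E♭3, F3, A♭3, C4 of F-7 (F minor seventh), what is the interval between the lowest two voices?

Those voices are E♭3 and F3.
E♭ up to F spans 2 letter names and 2 semitones — a major second.

major second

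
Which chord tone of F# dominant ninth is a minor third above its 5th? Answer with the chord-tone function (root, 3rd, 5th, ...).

The chord tones of F#9 (F# dominant ninth) are F#-A#-C#-E-G#.
The 5th is C#. A minor third above C# is E.
E is the chord's 7th.

7th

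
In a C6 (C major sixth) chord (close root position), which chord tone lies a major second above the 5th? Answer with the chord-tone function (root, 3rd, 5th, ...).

The chord tones of C major sixth are C E G A.
The 5th is G. A major second above G is A.
A is the chord's 6th.

6th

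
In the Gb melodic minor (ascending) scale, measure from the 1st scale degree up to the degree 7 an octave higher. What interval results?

major fourteenth

The scale runs Gb Ab Bbb Cb Db Eb F.
That puts Gb below F.
Gb up to F spans 14 letter names and 23 semitones — a major fourteenth.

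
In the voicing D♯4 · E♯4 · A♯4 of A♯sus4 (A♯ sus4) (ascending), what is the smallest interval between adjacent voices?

M2

Adjacent intervals: D♯4→E♯4 = major second; E♯4→A♯4 = perfect fourth.
The smallest is D♯4 to E♯4, a major second (2 semitones).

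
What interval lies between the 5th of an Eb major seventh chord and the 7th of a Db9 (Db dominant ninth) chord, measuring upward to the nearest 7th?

Eb major seventh has Bb as its 5th, and Db9 (Db dominant ninth) has Cb as its 7th.
Bb up to Cb is 1 semitone, a half step narrower than a major second, so the interval is minor.

minor second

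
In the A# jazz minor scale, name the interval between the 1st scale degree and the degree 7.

major seventh

Spelling the A# jazz minor scale: A# B# C# D# E# F## G##.
1st scale degree = A#; 7th scale degree = G##.
A# up to G## spans 7 letter names and 11 semitones — a major seventh.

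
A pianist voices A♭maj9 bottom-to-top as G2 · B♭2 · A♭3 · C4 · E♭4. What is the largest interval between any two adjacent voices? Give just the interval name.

minor seventh

Adjacent intervals: G2→B♭2 = minor third; B♭2→A♭3 = minor seventh; A♭3→C4 = major third; C4→E♭4 = minor third.
The largest is B♭2 to A♭3, a minor seventh (10 semitones).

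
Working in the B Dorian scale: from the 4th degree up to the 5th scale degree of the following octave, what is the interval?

Spelling the B Dorian scale: B C# D E F# G# A.
So we need the interval from E up to F#.
Counting 9 letters and 14 half steps from E gives a major ninth.

major ninth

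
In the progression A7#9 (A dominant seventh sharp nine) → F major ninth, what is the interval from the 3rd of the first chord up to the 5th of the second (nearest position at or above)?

A7#9 (A dominant seventh sharp nine) has C♯ as its 3rd, and F major ninth has C as its 5th.
From C♯ to C: 11 semitones over an octave = diminished.

diminished 8th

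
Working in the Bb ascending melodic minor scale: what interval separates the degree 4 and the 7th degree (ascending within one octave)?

augmented fourth

Bb melodic minor: Bb C Db Eb F G A.
That puts Eb below A.
From Eb to A: 6 semitones over a fourth = augmented.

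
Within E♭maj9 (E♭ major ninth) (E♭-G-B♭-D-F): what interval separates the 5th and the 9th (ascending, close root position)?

P5

So we need the interval from B♭ up to F.
Counting 5 letters and 7 half steps from B♭ gives a perfect fifth.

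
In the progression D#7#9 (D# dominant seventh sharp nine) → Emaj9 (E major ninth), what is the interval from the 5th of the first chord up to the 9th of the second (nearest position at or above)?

m6

The 5th of D#7#9 (D# dominant seventh sharp nine) is A#; the 9th of Emaj9 (E major ninth) is F#.
From A# to F#: 8 semitones over a sixth = minor.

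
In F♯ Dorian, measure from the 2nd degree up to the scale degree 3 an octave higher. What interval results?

F♯ dorian: F♯ G♯ A B C♯ D♯ E.
2nd degree = G♯; degree 3 (up an octave) = A.
9 letter names make it a ninth; at 13 semitones (a half step narrower than major) the quality is minor.

minor ninth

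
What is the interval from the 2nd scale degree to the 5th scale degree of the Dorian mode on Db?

P4

The scale runs Db Eb Fb Gb Ab Bb Cb.
So we need the interval from Eb up to Ab.
From Eb to Ab is 5 semitones, exactly the perfect fourth.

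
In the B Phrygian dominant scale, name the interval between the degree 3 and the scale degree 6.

Spelling the B Phrygian dominant scale: B C D# E F# G A.
The degree 3 is D# and the scale degree 6 is G.
From D# to G: 4 semitones over a fourth = diminished.

diminished fourth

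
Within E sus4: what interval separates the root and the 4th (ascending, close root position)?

Esus4: E, A, B.
The root is E and the 4th is A.
Counting 4 letters and 5 half steps from E gives a perfect fourth.

perfect fourth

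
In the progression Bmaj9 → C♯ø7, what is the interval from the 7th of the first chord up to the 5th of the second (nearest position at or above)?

diminished seventh

Bmaj9 has A♯ as its 7th, and C♯ø7 has G as its 5th.
A♯ up to G is 9 semitones, a whole step narrower than a major seventh, so the interval is diminished.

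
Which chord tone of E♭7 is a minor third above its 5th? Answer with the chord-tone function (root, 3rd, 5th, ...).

E♭7 is spelled E♭–G–B♭–D♭.
The 5th is B♭. A minor third above B♭ is D♭.
D♭ is the chord's 7th.

7th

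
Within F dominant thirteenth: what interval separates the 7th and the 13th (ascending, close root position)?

F dominant thirteenth is spelled F–A–C–Eb–G–D.
7th = Eb; 13th = D.
Counting 7 letters and 11 half steps from Eb gives a major seventh.

major 7th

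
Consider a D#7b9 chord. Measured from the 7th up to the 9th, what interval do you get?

minor third

D#7b9 (D# dominant seventh flat nine) is spelled D#–F##–A#–C#–E.
That puts C# below E.
From C# to E: 3 semitones over a third = minor.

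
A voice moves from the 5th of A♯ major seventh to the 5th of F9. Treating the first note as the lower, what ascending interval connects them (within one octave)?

A♯ major seventh has E♯ as its 5th, and F9 has C as its 5th.
E♯ up to C is 7 semitones, a whole step narrower than a major sixth, so the interval is diminished.

diminished sixth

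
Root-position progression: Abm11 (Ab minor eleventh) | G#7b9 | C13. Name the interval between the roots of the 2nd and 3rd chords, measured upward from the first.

The roots are G# and C.
G# up to C is 4 semitones, a half step narrower than a perfect fourth, so the interval is diminished.

d4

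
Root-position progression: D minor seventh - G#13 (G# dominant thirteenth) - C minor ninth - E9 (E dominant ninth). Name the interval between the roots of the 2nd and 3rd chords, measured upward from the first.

The roots are G# and C.
From G# to C: 4 semitones over a fourth = diminished.

d4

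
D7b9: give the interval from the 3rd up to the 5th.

D7b9: D–F#–A–C–Eb.
So we need the interval from F# up to A.
From F# to A: 3 semitones over a third = minor.

minor third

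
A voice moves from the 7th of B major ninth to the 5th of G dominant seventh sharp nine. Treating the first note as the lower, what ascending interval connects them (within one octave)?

diminished fourth

The 7th of B major ninth is A#; the 5th of G dominant seventh sharp nine is D.
From A# to D: 4 semitones over a fourth = diminished.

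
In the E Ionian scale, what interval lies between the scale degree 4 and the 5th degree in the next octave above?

Spelling the E Ionian scale: E F# G# A B C# D#.
The scale degree 4 is A and the degree 5 (up an octave) is B.
Counting 9 letters and 14 half steps from A gives a major ninth.

major 9th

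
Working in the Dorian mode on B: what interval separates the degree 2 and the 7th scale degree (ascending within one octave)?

The scale runs B C♯ D E F♯ G♯ A.
So we need the interval from C♯ up to A.
C♯ up to A is 8 semitones, a half step narrower than a major sixth, so the interval is minor.

minor sixth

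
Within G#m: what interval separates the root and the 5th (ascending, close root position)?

perfect fifth

G#- (G# minor): G#–B–D#.
Root = G#; 5th = D#.
Counting 5 letters and 7 half steps from G# gives a perfect fifth.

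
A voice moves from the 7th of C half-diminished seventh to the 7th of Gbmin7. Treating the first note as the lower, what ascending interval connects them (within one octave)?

C half-diminished seventh has Bb as its 7th, and Gbmin7 has Fb as its 7th.
Bb up to Fb is 6 semitones, a half step narrower than a perfect fifth, so the interval is diminished.

diminished fifth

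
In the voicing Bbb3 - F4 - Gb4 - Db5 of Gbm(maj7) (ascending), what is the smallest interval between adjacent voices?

Adjacent intervals: Bbb3→F4 = augmented fifth; F4→Gb4 = minor second; Gb4→Db5 = perfect fifth.
The smallest is F4 to Gb4, a minor second (1 semitone).

minor second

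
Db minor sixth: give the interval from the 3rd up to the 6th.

augmented fourth

Spelling the chord: Db, Fb, Ab, Bb.
So we need the interval from Fb up to Bb.
From Fb to Bb: 6 semitones over a fourth = augmented.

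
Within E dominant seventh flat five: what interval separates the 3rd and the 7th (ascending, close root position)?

Spelling the chord: E-G#-Bb-D.
So we need the interval from G# up to D.
From G# to D: 6 semitones over a fifth = diminished.

diminished fifth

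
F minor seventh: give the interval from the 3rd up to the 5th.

major 3rd

The chord tones of F-7 are F Ab C Eb.
3rd = Ab; 5th = C.
Counting 3 letters and 4 half steps from Ab gives a major third.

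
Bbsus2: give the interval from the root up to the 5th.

perfect fifth

Bbsus2 (Bb sus2): Bb-C-F.
Root = Bb; 5th = F.
Bb up to F spans 5 letter names and 7 semitones — a perfect fifth.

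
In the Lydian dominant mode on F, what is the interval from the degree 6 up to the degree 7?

The scale runs F G A B C D Eb.
The degree 6 is D and the degree 7 is Eb.
D up to Eb is 1 semitone, a half step narrower than a major second, so the interval is minor.

minor 2nd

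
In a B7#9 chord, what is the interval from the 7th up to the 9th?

Spelling the chord: B, D#, F#, A, C##.
The 7th is A and the 9th is C##.
3 letter names make it a third; at 5 semitones (a half step wider than major) the quality is augmented.

augmented third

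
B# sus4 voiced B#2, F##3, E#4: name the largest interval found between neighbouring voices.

Adjacent intervals: B#2→F##3 = perfect fifth; F##3→E#4 = minor seventh.
The largest is F##3 to E#4, a minor seventh (10 semitones).

minor seventh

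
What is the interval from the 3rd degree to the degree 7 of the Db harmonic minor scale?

Spelling the Db harmonic minor scale: Db Eb Fb Gb Ab Bbb C.
That puts Fb below C.
5 letter names make it a fifth; at 8 semitones (a half step wider than perfect) the quality is augmented.

augmented fifth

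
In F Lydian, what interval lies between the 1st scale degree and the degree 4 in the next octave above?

The scale runs F G A B C D E.
So we need the interval from F up to B.
F up to B is 18 semitones, a half step wider than a perfect eleventh, so the interval is augmented.

augmented eleventh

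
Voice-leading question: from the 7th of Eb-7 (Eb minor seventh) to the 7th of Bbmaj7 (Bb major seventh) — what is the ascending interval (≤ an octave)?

Eb-7 (Eb minor seventh) has Db as its 7th, and Bbmaj7 (Bb major seventh) has A as its 7th.
From Db to A: 8 semitones over a fifth = augmented.

augmented fifth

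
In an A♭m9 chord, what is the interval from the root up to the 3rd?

A♭ minor ninth is spelled A♭–C♭–E♭–G♭–B♭.
So we need the interval from A♭ up to C♭.
A♭ up to C♭ is 3 semitones, a half step narrower than a major third, so the interval is minor.

minor third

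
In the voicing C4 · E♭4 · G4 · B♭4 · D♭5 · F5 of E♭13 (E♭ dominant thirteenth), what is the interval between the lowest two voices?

minor third

Those voices are C4 and E♭4.
3 letter names make it a third; at 3 semitones (a half step narrower than major) the quality is minor.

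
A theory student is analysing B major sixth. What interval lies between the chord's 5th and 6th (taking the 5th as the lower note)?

B6 (B major sixth): B–D#–F#–G#.
That puts F# below G#.
F# up to G# spans 2 letter names and 2 semitones — a major second.

major second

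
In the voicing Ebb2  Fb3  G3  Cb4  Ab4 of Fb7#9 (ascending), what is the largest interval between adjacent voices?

Adjacent intervals: Ebb2→Fb3 = major ninth; Fb3→G3 = augmented second; G3→Cb4 = diminished fourth; Cb4→Ab4 = major sixth.
The largest is Ebb2 to Fb3, a major ninth (14 semitones).

major 9th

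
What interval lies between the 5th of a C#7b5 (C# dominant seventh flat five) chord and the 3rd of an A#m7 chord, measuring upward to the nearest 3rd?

augmented fourth

C#7b5 (C# dominant seventh flat five) has G as its 5th, and A#m7 has C# as its 3rd.
From G to C#: 6 semitones over a fourth = augmented.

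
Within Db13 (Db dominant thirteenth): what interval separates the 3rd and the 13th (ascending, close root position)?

The chord tones of Db13 are Db–F–Ab–Cb–Eb–Bb.
That puts F below Bb.
From F to Bb is 17 semitones, exactly the perfect eleventh.

P11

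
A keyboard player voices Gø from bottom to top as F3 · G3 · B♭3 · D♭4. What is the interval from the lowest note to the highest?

minor 6th

The outer voices are F3 and D♭4.
6 letter names make it a sixth; at 8 semitones (a half step narrower than major) the quality is minor.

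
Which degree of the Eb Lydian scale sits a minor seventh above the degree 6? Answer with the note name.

Bb

The scale is Eb F G A Bb C D.
The degree 6 is C; a minor seventh above that is Bb — scale degree 5.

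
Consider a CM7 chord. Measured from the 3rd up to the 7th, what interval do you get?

perfect fifth

Spelling the chord: C E G B.
That puts E below B.
Counting 5 letters and 7 half steps from E gives a perfect fifth.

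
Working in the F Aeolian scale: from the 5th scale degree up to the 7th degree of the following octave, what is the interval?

Spelling the F Aeolian scale: F G Ab Bb C Db Eb.
The 5th scale degree is C and the degree 7 (up an octave) is Eb.
10 letter names make it a tenth; at 15 semitones (a half step narrower than major) the quality is minor.

minor tenth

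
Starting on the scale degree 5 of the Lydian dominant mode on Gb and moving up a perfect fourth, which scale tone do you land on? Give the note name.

Gb

The scale is Gb Ab Bb C Db Eb Fb.
The scale degree 5 is Db; a perfect fourth above that is Gb — scale degree 1.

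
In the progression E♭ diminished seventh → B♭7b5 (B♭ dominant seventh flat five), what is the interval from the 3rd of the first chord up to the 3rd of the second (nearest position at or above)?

augmented fifth

E♭ diminished seventh has G♭ as its 3rd, and B♭7b5 (B♭ dominant seventh flat five) has D as its 3rd.
From G♭ to D: 8 semitones over a fifth = augmented.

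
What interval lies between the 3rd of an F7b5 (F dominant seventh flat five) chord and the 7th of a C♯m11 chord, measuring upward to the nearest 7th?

major second

The 3rd of F7b5 (F dominant seventh flat five) is A; the 7th of C♯m11 is B.
From A to B is 2 semitones, exactly the major second.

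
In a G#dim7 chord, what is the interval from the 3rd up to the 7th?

diminished fifth

G#°7 is spelled G#–B–D–F.
So we need the interval from B up to F.
B up to F is 6 semitones, a half step narrower than a perfect fifth, so the interval is diminished.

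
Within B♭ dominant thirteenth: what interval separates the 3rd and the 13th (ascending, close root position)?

perfect 11th

Spelling the chord: B♭, D, F, A♭, C, G.
3rd = D; 13th = G.
Counting 11 letters and 17 half steps from D gives a perfect eleventh.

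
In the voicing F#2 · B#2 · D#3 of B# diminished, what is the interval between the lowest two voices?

augmented 4th

Those voices are F#2 and B#2.
From F# to B#: 6 semitones over a fourth = augmented.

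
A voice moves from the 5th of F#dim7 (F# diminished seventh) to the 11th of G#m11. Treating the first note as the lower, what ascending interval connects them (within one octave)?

F#dim7 (F# diminished seventh) has C as its 5th, and G#m11 has C# as its 11th.
From C to C#: 1 semitone over a unison = augmented.

augmented unison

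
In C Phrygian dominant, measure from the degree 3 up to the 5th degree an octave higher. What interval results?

C phrygian dominant: C D♭ E F G A♭ B♭.
The degree 3 is E and the degree 5 (up an octave) is G.
From E to G: 15 semitones over a tenth = minor.

minor tenth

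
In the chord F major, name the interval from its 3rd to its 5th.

The chord tones of Fmaj are F–A–C.
3rd = A; 5th = C.
From A to C: 3 semitones over a third = minor.

minor third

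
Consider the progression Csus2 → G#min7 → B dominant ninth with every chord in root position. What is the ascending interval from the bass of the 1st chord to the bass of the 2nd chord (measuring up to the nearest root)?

augmented fifth

The roots are C and G#.
C up to G# is 8 semitones, a half step wider than a perfect fifth, so the interval is augmented.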